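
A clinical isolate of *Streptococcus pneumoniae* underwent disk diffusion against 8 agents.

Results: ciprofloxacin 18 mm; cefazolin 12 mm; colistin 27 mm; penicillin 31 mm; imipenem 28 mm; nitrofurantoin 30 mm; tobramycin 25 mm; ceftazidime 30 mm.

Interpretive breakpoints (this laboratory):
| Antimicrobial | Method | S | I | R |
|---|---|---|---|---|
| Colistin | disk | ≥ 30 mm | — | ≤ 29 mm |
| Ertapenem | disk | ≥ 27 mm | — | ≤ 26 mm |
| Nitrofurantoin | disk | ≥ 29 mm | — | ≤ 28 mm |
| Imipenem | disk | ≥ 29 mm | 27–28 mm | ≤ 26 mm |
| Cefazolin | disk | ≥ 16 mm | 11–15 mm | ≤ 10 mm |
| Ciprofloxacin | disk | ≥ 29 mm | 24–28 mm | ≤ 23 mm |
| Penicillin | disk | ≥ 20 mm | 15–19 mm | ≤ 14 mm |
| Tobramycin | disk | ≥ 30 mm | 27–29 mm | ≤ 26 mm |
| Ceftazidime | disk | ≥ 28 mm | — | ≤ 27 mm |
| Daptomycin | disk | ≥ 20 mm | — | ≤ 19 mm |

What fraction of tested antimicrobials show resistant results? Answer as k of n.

Ciprofloxacin: 18 mm is ≤ 23 mm ⇒ R
Cefazolin (12 mm) in 11–15 mm → intermediate
Colistin (27 mm) ≤ 29 mm — Resistant
Penicillin 31 mm: ≥ 20 mm → Susceptible
Imipenem (28 mm) in 27–28 mm → intermediate
Nitrofurantoin (30 mm) ≥ 29 mm → Susceptible
Tobramycin 25 mm: ≤ 26 mm — Resistant
Ceftazidime: 30 mm is ≥ 28 mm → S
Resistant: 3/8

3 of 8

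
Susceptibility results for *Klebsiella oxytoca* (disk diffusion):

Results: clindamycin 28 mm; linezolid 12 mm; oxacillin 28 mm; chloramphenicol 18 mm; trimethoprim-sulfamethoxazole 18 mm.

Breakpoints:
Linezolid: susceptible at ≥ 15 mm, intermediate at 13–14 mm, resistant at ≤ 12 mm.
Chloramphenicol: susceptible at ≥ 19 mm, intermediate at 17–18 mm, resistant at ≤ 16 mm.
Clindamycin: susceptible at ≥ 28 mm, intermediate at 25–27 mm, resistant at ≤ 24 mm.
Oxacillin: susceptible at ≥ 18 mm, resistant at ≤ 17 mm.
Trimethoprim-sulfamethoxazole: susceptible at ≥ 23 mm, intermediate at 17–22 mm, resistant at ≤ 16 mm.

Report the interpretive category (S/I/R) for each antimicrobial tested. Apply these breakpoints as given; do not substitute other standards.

Clindamycin (28 mm) ≥ 28 mm ⇒ susceptible
Linezolid (12 mm) ≤ 12 mm → R
Oxacillin: 28 mm is ≥ 18 mm ⇒ susceptible
Chloramphenicol (18 mm) in 17–18 mm — I
Trimethoprim-sulfamethoxazole: 18 mm is in 17–22 mm ⇒ Intermediate

S, R, S, I, I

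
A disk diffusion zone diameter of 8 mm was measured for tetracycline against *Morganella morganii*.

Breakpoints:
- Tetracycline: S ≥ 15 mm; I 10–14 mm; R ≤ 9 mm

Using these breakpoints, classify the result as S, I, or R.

R

Tetracycline 8 mm: ≤ 9 mm → resistant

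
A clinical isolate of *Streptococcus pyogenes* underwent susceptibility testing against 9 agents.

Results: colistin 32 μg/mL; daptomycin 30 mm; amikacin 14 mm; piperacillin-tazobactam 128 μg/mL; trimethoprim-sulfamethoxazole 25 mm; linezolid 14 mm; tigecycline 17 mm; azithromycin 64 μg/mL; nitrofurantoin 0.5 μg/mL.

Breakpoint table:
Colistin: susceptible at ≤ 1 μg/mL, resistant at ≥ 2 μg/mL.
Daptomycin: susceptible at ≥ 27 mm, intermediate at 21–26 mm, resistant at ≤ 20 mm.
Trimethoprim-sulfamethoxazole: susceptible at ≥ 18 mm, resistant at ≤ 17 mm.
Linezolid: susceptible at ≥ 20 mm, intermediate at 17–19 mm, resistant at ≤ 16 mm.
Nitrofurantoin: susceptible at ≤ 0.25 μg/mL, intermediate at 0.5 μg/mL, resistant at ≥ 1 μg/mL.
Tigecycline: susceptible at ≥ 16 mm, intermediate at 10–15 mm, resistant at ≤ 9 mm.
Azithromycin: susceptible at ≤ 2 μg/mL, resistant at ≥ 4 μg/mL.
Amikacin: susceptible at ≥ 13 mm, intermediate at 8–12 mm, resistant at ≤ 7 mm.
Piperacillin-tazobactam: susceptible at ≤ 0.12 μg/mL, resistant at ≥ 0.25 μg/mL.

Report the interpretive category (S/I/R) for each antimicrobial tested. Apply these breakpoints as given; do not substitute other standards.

Colistin: 32 μg/mL is ≥ 2 μg/mL ⇒ Resistant
Daptomycin (30 mm) ≥ 27 mm — S
Amikacin: 14 mm is ≥ 13 mm — susceptible
Piperacillin-tazobactam (128 μg/mL) ≥ 0.25 μg/mL ⇒ resistant
Trimethoprim-sulfamethoxazole: 25 mm is ≥ 18 mm ⇒ susceptible
Linezolid: 14 mm is ≤ 16 mm → R
Tigecycline: 17 mm is ≥ 16 mm — S
Azithromycin (64 μg/mL) ≥ 4 μg/mL — Resistant
Nitrofurantoin 0.5 μg/mL: = 0.5 μg/mL ⇒ I

R, S, S, R, S, R, S, R, I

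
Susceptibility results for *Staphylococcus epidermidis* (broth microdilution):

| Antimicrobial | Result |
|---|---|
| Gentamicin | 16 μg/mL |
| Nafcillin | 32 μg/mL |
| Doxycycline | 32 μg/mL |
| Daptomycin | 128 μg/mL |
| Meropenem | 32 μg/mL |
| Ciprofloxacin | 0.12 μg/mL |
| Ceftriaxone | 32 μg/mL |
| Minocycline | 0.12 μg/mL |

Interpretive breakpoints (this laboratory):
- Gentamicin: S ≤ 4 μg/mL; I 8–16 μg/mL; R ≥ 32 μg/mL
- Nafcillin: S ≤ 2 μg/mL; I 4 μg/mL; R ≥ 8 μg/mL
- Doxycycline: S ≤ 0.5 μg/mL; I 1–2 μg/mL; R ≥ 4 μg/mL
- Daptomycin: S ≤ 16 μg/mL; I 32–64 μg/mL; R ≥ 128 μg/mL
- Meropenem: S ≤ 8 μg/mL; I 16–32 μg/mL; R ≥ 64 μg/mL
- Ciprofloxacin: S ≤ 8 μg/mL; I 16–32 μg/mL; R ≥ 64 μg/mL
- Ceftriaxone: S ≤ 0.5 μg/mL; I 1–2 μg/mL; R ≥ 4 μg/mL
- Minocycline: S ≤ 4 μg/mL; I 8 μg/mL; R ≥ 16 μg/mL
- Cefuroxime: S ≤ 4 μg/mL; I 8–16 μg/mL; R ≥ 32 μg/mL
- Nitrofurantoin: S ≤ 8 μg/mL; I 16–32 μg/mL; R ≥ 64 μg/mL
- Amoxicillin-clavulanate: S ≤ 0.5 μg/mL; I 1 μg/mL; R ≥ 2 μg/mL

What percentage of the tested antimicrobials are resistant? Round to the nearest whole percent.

Gentamicin 16 μg/mL: in 8–16 μg/mL ⇒ I
Nafcillin: 32 μg/mL is ≥ 8 μg/mL — Resistant
Doxycycline 32 μg/mL: ≥ 4 μg/mL ⇒ Resistant
Daptomycin (128 μg/mL) ≥ 128 μg/mL ⇒ R
Meropenem: 32 μg/mL is in 16–32 μg/mL — I
Ciprofloxacin: 0.12 μg/mL is ≤ 8 μg/mL ⇒ Susceptible
Ceftriaxone (32 μg/mL) ≥ 4 μg/mL → Resistant
Minocycline (0.12 μg/mL) ≤ 4 μg/mL ⇒ susceptible
Resistant: 4/8

50%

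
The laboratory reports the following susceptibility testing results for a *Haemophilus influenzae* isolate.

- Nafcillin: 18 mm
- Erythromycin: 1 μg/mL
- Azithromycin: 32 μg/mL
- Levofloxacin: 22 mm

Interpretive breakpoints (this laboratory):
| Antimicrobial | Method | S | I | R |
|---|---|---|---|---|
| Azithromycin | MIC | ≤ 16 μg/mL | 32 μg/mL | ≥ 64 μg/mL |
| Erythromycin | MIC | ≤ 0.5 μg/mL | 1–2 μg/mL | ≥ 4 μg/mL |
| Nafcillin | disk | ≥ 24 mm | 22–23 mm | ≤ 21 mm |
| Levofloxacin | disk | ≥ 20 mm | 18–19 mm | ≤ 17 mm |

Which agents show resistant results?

Nafcillin (18 mm) ≤ 21 mm — Resistant
Erythromycin: 1 μg/mL is in 1–2 μg/mL ⇒ Intermediate
Azithromycin: 32 μg/mL is = 32 μg/mL — Intermediate
Levofloxacin: 22 mm is ≥ 20 mm → susceptible

nafcillin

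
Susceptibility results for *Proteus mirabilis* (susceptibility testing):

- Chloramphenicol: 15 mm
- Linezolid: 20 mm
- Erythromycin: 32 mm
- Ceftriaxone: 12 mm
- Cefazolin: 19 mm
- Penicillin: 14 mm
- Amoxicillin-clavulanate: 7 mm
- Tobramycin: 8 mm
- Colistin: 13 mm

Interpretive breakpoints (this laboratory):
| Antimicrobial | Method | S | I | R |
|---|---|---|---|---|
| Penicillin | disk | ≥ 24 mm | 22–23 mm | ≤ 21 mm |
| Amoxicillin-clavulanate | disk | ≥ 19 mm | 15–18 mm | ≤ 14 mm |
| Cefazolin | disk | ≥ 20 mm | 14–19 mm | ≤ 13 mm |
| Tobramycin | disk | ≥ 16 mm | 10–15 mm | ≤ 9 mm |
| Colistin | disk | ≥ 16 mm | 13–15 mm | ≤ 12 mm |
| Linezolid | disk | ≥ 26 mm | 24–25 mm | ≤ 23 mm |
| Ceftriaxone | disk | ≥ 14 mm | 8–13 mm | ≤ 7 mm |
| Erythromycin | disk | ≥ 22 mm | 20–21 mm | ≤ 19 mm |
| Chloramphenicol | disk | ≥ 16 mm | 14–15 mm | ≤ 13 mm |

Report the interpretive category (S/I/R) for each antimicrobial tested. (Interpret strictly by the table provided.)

I, R, S, I, I, R, R, R, I

Chloramphenicol 15 mm: in 14–15 mm — I
Linezolid 20 mm: ≤ 23 mm ⇒ resistant
Erythromycin: 32 mm is ≥ 22 mm → susceptible
Ceftriaxone 12 mm: in 8–13 mm → Intermediate
Cefazolin (19 mm) in 14–19 mm → Intermediate
Penicillin (14 mm) ≤ 21 mm — Resistant
Amoxicillin-clavulanate: 7 mm is ≤ 14 mm — R
Tobramycin (8 mm) ≤ 9 mm → R
Colistin (13 mm) in 13–15 mm → I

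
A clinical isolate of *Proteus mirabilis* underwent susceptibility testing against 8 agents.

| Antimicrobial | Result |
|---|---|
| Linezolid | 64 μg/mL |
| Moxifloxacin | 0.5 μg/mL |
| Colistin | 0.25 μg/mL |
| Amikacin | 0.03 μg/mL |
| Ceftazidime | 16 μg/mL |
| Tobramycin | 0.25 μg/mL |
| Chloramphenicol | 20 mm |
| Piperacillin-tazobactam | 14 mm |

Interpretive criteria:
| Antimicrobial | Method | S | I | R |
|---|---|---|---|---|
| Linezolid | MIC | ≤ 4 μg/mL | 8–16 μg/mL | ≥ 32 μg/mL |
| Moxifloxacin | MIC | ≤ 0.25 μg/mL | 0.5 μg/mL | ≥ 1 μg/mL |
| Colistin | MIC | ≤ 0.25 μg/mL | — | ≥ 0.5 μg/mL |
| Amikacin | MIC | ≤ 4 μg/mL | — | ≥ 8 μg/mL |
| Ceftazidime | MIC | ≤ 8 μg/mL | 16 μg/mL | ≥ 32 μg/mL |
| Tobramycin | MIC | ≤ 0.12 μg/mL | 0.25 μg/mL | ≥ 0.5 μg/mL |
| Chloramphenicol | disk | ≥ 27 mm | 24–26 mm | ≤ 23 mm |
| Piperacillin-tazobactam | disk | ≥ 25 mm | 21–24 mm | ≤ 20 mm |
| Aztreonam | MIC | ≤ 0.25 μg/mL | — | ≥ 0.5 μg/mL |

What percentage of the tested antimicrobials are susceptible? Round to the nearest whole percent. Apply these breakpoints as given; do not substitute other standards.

25%

Linezolid: 64 μg/mL is ≥ 32 μg/mL → resistant
Moxifloxacin 0.5 μg/mL: = 0.5 μg/mL → intermediate
Colistin 0.25 μg/mL: ≤ 0.25 μg/mL → S
Amikacin 0.03 μg/mL: ≤ 4 μg/mL → susceptible
Ceftazidime 16 μg/mL: = 16 μg/mL → Intermediate
Tobramycin 0.25 μg/mL: = 0.25 μg/mL → intermediate
Chloramphenicol 20 mm: ≤ 23 mm ⇒ R
Piperacillin-tazobactam (14 mm) ≤ 20 mm — R
Susceptible: 2/8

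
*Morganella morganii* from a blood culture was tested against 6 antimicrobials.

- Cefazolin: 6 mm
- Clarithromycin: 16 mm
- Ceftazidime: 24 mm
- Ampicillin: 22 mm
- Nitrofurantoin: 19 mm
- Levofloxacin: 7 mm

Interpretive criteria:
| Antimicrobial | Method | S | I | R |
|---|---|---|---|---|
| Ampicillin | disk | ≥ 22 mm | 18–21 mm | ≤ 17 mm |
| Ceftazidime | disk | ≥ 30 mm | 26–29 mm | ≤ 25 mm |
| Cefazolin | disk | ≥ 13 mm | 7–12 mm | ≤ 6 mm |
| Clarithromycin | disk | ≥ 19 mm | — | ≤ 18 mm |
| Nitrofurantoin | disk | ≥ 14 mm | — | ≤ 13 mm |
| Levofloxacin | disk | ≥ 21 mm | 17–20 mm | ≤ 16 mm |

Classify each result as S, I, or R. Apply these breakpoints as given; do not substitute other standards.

R, R, R, S, S, R

Cefazolin 6 mm: ≤ 6 mm ⇒ resistant
Clarithromycin (16 mm) ≤ 18 mm ⇒ R
Ceftazidime 24 mm: ≤ 25 mm — R
Ampicillin 22 mm: ≥ 22 mm → S
Nitrofurantoin (19 mm) ≥ 14 mm → susceptible
Levofloxacin (7 mm) ≤ 16 mm — Resistant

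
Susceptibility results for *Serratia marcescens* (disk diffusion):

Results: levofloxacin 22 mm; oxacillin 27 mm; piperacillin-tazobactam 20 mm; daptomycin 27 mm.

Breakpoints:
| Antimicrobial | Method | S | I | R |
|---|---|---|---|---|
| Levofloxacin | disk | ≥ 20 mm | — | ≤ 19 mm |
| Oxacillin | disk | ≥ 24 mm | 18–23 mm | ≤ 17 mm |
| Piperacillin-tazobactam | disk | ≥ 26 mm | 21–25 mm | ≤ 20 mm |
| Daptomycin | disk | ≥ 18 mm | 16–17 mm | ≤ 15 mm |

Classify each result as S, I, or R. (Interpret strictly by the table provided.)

Levofloxacin: 22 mm is ≥ 20 mm ⇒ susceptible
Oxacillin (27 mm) ≥ 24 mm ⇒ S
Piperacillin-tazobactam (20 mm) ≤ 20 mm ⇒ R
Daptomycin (27 mm) ≥ 18 mm → Susceptible

S, S, R, S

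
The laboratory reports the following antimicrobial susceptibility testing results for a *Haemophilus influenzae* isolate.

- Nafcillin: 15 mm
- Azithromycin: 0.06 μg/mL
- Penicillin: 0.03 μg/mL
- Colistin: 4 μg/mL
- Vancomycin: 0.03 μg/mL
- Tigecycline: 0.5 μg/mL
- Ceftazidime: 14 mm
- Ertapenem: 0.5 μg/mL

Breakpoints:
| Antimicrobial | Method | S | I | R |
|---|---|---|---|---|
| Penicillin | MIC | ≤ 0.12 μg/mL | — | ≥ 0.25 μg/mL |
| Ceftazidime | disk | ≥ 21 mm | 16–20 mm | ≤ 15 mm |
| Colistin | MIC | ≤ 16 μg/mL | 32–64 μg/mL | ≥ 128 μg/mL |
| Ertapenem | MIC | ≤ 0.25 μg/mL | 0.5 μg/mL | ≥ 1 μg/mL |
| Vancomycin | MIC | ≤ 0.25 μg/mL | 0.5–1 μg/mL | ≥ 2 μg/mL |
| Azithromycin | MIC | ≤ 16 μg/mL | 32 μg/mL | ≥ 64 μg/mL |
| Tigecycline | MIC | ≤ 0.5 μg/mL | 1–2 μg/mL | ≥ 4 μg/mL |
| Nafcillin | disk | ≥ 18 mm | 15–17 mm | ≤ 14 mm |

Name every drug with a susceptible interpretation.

Nafcillin (15 mm) in 15–17 mm ⇒ intermediate
Azithromycin: 0.06 μg/mL is ≤ 16 μg/mL ⇒ susceptible
Penicillin (0.03 μg/mL) ≤ 0.12 μg/mL ⇒ S
Colistin 4 μg/mL: ≤ 16 μg/mL → S
Vancomycin (0.03 μg/mL) ≤ 0.25 μg/mL → susceptible
Tigecycline 0.5 μg/mL: ≤ 0.5 μg/mL — Susceptible
Ceftazidime 14 mm: ≤ 15 mm → resistant
Ertapenem: 0.5 μg/mL is = 0.5 μg/mL ⇒ I

azithromycin, penicillin, colistin, vancomycin, tigecycline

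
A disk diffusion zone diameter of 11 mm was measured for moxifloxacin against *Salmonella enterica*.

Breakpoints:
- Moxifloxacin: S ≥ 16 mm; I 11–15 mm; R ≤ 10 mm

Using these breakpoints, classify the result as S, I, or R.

Moxifloxacin 11 mm: in 11–15 mm → intermediate

Intermediate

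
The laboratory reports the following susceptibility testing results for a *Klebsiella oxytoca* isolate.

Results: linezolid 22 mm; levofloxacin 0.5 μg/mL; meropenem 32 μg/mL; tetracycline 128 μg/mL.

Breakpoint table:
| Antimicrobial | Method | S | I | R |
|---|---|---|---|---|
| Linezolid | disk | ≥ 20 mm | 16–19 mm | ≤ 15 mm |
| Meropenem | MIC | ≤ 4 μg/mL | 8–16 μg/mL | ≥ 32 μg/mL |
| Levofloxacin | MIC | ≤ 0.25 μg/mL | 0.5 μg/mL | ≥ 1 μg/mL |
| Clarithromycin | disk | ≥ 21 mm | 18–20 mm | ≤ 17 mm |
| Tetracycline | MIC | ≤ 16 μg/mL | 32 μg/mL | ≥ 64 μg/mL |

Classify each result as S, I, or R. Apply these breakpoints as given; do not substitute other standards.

S, I, R, R

Linezolid (22 mm) ≥ 20 mm ⇒ Susceptible
Levofloxacin 0.5 μg/mL: = 0.5 μg/mL → I
Meropenem 32 μg/mL: ≥ 32 μg/mL ⇒ R
Tetracycline 128 μg/mL: ≥ 64 μg/mL → R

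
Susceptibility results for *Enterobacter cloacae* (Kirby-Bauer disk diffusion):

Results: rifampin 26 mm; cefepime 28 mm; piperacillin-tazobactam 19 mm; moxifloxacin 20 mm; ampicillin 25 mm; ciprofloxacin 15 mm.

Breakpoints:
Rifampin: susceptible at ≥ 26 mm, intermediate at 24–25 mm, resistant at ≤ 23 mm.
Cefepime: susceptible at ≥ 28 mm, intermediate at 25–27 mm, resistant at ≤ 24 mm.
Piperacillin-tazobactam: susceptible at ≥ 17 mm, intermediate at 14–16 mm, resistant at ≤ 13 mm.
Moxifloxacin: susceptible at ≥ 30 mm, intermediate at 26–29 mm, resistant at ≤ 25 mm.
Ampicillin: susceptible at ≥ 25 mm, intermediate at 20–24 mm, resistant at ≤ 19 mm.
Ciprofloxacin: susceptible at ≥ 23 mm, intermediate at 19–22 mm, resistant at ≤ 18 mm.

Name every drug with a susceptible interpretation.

Rifampin 26 mm: ≥ 26 mm → Susceptible
Cefepime 28 mm: ≥ 28 mm — susceptible
Piperacillin-tazobactam 19 mm: ≥ 17 mm → S
Moxifloxacin (20 mm) ≤ 25 mm — R
Ampicillin (25 mm) ≥ 25 mm — Susceptible
Ciprofloxacin: 15 mm is ≤ 18 mm — resistant

rifampin, cefepime, piperacillin-tazobactam, ampicillin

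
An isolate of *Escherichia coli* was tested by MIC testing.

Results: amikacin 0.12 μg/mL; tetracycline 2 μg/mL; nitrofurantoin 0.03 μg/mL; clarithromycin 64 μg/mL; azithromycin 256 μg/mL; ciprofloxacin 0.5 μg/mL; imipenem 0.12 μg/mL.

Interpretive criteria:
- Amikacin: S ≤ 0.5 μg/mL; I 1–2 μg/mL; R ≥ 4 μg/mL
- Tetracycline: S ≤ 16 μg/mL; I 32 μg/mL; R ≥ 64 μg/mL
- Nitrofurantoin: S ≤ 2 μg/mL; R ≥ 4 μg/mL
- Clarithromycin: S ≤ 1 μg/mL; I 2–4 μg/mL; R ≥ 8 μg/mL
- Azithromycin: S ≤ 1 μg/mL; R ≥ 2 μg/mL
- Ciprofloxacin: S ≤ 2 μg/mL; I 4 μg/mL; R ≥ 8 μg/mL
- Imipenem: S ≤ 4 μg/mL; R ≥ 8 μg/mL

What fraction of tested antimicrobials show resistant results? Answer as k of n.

2 of 7

Amikacin (0.12 μg/mL) ≤ 0.5 μg/mL — susceptible
Tetracycline: 2 μg/mL is ≤ 16 μg/mL — S
Nitrofurantoin 0.03 μg/mL: ≤ 2 μg/mL — Susceptible
Clarithromycin 64 μg/mL: ≥ 8 μg/mL ⇒ Resistant
Azithromycin: 256 μg/mL is ≥ 2 μg/mL — resistant
Ciprofloxacin (0.5 μg/mL) ≤ 2 μg/mL ⇒ S
Imipenem 0.12 μg/mL: ≤ 4 μg/mL — S
Resistant: 2/7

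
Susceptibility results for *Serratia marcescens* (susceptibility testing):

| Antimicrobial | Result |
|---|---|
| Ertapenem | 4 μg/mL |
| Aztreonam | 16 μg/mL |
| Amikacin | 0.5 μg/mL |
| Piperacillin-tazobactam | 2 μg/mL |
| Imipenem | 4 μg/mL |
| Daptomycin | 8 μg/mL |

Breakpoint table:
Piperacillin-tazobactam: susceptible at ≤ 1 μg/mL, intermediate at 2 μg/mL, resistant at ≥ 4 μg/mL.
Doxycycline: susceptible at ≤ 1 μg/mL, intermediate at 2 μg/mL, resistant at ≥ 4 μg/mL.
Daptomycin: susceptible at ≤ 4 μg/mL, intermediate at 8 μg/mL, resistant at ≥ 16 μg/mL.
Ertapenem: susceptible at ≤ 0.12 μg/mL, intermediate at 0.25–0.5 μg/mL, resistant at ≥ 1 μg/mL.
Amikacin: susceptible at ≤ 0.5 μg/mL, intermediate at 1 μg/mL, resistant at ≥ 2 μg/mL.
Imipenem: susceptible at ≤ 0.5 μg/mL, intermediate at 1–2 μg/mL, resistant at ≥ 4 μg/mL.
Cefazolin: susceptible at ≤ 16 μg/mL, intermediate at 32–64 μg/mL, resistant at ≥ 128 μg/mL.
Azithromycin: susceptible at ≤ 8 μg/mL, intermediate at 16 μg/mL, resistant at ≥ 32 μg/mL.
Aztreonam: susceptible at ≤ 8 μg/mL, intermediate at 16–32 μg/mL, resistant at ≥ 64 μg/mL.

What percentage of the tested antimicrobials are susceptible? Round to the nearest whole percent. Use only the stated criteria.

17%

Ertapenem 4 μg/mL: ≥ 1 μg/mL — Resistant
Aztreonam (16 μg/mL) in 16–32 μg/mL → Intermediate
Amikacin 0.5 μg/mL: ≤ 0.5 μg/mL — susceptible
Piperacillin-tazobactam 2 μg/mL: = 2 μg/mL — Intermediate
Imipenem (4 μg/mL) ≥ 4 μg/mL — R
Daptomycin: 8 μg/mL is = 8 μg/mL → Intermediate
Susceptible: 1/6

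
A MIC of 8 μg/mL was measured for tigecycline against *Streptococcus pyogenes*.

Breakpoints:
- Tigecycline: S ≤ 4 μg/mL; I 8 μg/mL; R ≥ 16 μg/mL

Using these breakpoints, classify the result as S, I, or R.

I

Tigecycline: 8 μg/mL is = 8 μg/mL — Intermediate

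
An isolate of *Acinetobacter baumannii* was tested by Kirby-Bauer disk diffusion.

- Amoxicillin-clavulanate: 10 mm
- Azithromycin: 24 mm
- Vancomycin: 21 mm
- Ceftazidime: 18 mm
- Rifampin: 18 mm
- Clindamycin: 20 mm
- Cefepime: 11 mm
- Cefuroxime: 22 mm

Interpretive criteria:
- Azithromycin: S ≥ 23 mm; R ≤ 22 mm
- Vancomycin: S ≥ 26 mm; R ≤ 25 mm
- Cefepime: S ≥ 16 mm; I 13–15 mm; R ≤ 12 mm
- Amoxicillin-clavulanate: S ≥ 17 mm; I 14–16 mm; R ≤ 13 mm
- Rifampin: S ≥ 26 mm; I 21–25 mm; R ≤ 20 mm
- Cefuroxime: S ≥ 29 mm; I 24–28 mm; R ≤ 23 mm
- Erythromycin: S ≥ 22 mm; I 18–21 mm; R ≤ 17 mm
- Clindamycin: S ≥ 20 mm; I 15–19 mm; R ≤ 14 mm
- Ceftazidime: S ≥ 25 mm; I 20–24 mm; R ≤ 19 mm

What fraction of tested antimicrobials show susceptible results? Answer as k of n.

Amoxicillin-clavulanate: 10 mm is ≤ 13 mm ⇒ resistant
Azithromycin: 24 mm is ≥ 23 mm → S
Vancomycin 21 mm: ≤ 25 mm — R
Ceftazidime: 18 mm is ≤ 19 mm → resistant
Rifampin 18 mm: ≤ 20 mm — R
Clindamycin 20 mm: ≥ 20 mm — susceptible
Cefepime 11 mm: ≤ 12 mm → resistant
Cefuroxime 22 mm: ≤ 23 mm ⇒ R
Susceptible: 2/8

2 of 8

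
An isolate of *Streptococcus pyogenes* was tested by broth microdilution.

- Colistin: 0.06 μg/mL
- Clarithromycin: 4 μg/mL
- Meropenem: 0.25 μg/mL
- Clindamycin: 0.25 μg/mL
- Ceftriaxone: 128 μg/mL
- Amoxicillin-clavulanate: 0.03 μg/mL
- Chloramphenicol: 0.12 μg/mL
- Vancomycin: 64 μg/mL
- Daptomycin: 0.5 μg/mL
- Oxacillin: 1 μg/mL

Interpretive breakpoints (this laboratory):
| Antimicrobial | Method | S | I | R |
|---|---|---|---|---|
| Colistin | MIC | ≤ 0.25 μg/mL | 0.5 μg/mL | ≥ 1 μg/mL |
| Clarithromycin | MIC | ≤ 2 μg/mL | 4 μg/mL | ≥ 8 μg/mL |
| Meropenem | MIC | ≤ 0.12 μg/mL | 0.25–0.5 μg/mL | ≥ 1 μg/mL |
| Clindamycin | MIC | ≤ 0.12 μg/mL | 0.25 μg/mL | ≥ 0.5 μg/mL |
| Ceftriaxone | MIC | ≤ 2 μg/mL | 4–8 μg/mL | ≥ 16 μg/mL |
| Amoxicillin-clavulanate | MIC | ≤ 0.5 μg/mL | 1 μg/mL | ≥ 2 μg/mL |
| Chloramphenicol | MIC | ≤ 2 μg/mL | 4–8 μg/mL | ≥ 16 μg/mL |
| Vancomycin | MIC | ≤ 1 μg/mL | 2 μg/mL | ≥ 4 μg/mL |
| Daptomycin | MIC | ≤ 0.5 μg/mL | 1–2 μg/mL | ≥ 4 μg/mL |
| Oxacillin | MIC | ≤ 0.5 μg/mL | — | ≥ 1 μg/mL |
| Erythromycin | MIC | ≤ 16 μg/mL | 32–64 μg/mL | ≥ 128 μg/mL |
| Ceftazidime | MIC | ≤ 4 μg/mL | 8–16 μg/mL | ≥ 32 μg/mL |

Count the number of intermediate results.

3

Colistin 0.06 μg/mL: ≤ 0.25 μg/mL — S
Clarithromycin 4 μg/mL: = 4 μg/mL → intermediate
Meropenem (0.25 μg/mL) in 0.25–0.5 μg/mL → intermediate
Clindamycin 0.25 μg/mL: = 0.25 μg/mL — Intermediate
Ceftriaxone: 128 μg/mL is ≥ 16 μg/mL — resistant
Amoxicillin-clavulanate 0.03 μg/mL: ≤ 0.5 μg/mL → Susceptible
Chloramphenicol 0.12 μg/mL: ≤ 2 μg/mL ⇒ S
Vancomycin: 64 μg/mL is ≥ 4 μg/mL ⇒ resistant
Daptomycin (0.5 μg/mL) ≤ 0.5 μg/mL — susceptible
Oxacillin: 1 μg/mL is ≥ 1 μg/mL ⇒ R
Intermediate: 3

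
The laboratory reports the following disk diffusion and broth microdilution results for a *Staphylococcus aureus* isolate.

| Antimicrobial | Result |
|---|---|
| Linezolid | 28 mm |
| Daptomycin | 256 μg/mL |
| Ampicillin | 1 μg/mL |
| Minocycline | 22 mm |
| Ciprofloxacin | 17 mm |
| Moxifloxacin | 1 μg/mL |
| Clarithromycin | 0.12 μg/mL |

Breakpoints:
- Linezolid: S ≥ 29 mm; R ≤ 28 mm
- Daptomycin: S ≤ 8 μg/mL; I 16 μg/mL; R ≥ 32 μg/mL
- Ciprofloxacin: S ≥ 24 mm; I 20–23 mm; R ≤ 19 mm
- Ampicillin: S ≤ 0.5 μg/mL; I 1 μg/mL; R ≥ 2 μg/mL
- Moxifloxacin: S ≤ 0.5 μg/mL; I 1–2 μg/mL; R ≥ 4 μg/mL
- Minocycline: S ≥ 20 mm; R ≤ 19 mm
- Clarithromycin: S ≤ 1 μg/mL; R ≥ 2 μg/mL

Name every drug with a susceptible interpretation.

Linezolid 28 mm: ≤ 28 mm → Resistant
Daptomycin: 256 μg/mL is ≥ 32 μg/mL ⇒ resistant
Ampicillin: 1 μg/mL is = 1 μg/mL → I
Minocycline: 22 mm is ≥ 20 mm — Susceptible
Ciprofloxacin (17 mm) ≤ 19 mm → Resistant
Moxifloxacin 1 μg/mL: in 1–2 μg/mL ⇒ I
Clarithromycin 0.12 μg/mL: ≤ 1 μg/mL — Susceptible

minocycline, clarithromycin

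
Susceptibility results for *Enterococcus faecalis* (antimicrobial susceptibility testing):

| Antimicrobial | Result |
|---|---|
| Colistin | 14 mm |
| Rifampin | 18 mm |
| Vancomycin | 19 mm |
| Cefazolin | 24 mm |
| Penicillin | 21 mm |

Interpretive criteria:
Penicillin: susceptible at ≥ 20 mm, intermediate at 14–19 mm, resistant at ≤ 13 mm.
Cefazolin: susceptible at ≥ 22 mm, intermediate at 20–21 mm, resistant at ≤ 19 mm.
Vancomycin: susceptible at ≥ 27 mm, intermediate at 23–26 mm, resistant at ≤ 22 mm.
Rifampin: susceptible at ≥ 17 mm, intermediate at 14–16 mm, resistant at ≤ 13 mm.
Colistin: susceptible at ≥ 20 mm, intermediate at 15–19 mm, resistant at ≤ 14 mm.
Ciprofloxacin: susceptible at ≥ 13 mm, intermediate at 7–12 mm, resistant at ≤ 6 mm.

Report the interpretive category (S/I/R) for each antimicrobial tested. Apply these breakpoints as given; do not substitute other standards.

R, S, R, S, S

Colistin: 14 mm is ≤ 14 mm → resistant
Rifampin (18 mm) ≥ 17 mm → susceptible
Vancomycin 19 mm: ≤ 22 mm → R
Cefazolin (24 mm) ≥ 22 mm — S
Penicillin 21 mm: ≥ 20 mm → S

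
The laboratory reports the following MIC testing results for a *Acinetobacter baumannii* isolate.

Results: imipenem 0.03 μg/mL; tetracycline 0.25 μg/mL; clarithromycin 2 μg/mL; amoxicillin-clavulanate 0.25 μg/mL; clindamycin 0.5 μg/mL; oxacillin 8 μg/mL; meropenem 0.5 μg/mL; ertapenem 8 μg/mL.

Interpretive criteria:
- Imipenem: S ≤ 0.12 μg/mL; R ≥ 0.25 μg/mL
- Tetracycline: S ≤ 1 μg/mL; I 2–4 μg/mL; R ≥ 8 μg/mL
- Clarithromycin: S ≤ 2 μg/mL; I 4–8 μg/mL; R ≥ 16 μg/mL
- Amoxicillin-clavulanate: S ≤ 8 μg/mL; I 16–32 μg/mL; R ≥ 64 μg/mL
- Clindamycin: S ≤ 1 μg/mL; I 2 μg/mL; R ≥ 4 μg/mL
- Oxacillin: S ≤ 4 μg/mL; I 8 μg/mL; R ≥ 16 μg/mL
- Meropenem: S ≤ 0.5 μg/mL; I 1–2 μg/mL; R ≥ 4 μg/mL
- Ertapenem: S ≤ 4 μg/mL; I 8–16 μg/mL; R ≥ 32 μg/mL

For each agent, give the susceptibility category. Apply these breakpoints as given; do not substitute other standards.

Imipenem: 0.03 μg/mL is ≤ 0.12 μg/mL → susceptible
Tetracycline 0.25 μg/mL: ≤ 1 μg/mL — Susceptible
Clarithromycin (2 μg/mL) ≤ 2 μg/mL ⇒ S
Amoxicillin-clavulanate (0.25 μg/mL) ≤ 8 μg/mL → S
Clindamycin (0.5 μg/mL) ≤ 1 μg/mL — S
Oxacillin (8 μg/mL) = 8 μg/mL → intermediate
Meropenem: 0.5 μg/mL is ≤ 0.5 μg/mL — S
Ertapenem (8 μg/mL) in 8–16 μg/mL → Intermediate

S, S, S, S, S, I, S, I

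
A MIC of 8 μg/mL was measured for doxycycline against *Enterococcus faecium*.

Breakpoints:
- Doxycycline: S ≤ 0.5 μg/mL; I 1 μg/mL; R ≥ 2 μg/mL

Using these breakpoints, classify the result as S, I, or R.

Doxycycline: 8 μg/mL is ≥ 2 μg/mL → resistant

Resistant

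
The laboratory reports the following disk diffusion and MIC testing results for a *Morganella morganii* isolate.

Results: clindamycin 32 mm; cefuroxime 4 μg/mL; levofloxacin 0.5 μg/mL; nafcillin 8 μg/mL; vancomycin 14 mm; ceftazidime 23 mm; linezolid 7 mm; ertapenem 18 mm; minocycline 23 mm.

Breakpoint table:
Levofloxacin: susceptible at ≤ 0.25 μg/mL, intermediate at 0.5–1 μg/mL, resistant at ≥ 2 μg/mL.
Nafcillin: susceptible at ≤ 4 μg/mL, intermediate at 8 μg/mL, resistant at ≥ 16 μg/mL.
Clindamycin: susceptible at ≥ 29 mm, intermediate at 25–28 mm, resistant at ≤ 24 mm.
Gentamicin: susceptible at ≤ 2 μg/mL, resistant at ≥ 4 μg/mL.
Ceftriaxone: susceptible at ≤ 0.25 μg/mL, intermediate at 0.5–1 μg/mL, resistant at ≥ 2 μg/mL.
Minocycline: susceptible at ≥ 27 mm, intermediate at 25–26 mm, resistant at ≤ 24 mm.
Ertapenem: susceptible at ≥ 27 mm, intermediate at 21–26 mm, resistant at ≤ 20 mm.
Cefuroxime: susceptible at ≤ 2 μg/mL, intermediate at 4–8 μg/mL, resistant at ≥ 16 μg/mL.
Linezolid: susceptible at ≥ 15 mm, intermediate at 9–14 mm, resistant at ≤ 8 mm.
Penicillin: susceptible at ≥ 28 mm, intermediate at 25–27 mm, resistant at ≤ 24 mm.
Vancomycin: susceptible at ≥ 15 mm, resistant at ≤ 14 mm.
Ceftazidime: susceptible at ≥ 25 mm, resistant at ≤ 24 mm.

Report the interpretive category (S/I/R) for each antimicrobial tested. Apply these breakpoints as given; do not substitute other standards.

S, I, I, I, R, R, R, R, R

Clindamycin: 32 mm is ≥ 29 mm → susceptible
Cefuroxime 4 μg/mL: in 4–8 μg/mL ⇒ intermediate
Levofloxacin: 0.5 μg/mL is in 0.5–1 μg/mL — Intermediate
Nafcillin: 8 μg/mL is = 8 μg/mL ⇒ Intermediate
Vancomycin (14 mm) ≤ 14 mm → R
Ceftazidime 23 mm: ≤ 24 mm → Resistant
Linezolid (7 mm) ≤ 8 mm ⇒ Resistant
Ertapenem: 18 mm is ≤ 20 mm → R
Minocycline 23 mm: ≤ 24 mm — resistant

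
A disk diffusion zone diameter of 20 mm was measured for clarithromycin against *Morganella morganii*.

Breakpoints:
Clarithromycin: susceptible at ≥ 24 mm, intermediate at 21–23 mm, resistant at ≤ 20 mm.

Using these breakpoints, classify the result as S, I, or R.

Clarithromycin 20 mm: ≤ 20 mm → Resistant

R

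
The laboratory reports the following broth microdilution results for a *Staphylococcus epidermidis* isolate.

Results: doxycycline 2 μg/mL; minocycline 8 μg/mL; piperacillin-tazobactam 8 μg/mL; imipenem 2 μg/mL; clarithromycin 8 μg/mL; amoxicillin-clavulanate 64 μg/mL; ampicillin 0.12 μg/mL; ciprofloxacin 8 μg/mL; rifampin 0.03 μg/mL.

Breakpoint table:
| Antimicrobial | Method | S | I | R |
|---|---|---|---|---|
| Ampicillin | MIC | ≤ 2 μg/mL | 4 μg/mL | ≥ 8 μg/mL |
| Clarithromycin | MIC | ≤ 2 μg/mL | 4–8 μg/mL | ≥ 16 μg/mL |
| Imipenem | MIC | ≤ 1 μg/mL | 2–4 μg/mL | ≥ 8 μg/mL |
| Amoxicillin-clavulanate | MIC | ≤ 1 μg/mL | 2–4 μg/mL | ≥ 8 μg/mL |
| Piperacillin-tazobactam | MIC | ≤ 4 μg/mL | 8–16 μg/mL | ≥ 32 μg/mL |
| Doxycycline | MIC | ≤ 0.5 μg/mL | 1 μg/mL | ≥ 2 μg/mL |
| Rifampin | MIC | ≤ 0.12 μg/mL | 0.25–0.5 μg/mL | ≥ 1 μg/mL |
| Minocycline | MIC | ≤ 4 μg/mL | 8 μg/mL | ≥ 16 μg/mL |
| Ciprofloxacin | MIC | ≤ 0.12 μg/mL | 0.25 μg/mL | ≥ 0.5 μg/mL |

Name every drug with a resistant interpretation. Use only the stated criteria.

doxycycline, amoxicillin-clavulanate, ciprofloxacin

Doxycycline 2 μg/mL: ≥ 2 μg/mL ⇒ resistant
Minocycline: 8 μg/mL is = 8 μg/mL — I
Piperacillin-tazobactam 8 μg/mL: in 8–16 μg/mL ⇒ I
Imipenem 2 μg/mL: in 2–4 μg/mL → I
Clarithromycin: 8 μg/mL is in 4–8 μg/mL — intermediate
Amoxicillin-clavulanate 64 μg/mL: ≥ 8 μg/mL ⇒ Resistant
Ampicillin 0.12 μg/mL: ≤ 2 μg/mL → Susceptible
Ciprofloxacin 8 μg/mL: ≥ 0.5 μg/mL ⇒ R
Rifampin: 0.03 μg/mL is ≤ 0.12 μg/mL ⇒ Susceptible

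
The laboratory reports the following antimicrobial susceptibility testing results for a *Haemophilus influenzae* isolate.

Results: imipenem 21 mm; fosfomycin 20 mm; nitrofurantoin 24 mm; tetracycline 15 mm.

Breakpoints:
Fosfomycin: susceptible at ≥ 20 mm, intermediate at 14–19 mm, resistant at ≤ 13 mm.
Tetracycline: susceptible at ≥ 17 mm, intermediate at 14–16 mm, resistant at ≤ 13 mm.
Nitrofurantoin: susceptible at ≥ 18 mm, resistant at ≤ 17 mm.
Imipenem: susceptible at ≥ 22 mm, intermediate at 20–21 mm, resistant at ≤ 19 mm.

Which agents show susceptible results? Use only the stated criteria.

Imipenem (21 mm) in 20–21 mm — intermediate
Fosfomycin (20 mm) ≥ 20 mm ⇒ S
Nitrofurantoin 24 mm: ≥ 18 mm → Susceptible
Tetracycline: 15 mm is in 14–16 mm — intermediate

fosfomycin, nitrofurantoin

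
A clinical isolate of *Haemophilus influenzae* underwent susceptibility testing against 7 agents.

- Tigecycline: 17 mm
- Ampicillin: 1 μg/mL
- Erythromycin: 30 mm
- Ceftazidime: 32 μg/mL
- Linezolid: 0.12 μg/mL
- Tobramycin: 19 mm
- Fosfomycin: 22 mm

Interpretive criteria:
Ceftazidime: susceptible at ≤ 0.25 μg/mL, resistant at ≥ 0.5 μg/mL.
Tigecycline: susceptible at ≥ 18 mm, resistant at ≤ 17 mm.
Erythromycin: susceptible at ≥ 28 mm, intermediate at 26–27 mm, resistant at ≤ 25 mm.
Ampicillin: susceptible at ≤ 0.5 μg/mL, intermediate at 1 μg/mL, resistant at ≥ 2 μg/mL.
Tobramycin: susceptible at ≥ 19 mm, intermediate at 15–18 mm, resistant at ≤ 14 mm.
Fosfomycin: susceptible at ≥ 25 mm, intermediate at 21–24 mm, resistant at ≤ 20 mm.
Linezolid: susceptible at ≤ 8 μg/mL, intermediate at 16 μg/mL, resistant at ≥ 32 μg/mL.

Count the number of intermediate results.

2

Tigecycline (17 mm) ≤ 17 mm — Resistant
Ampicillin 1 μg/mL: = 1 μg/mL → intermediate
Erythromycin 30 mm: ≥ 28 mm ⇒ susceptible
Ceftazidime (32 μg/mL) ≥ 0.5 μg/mL — R
Linezolid: 0.12 μg/mL is ≤ 8 μg/mL → Susceptible
Tobramycin (19 mm) ≥ 19 mm — S
Fosfomycin 22 mm: in 21–24 mm → Intermediate
Intermediate: 2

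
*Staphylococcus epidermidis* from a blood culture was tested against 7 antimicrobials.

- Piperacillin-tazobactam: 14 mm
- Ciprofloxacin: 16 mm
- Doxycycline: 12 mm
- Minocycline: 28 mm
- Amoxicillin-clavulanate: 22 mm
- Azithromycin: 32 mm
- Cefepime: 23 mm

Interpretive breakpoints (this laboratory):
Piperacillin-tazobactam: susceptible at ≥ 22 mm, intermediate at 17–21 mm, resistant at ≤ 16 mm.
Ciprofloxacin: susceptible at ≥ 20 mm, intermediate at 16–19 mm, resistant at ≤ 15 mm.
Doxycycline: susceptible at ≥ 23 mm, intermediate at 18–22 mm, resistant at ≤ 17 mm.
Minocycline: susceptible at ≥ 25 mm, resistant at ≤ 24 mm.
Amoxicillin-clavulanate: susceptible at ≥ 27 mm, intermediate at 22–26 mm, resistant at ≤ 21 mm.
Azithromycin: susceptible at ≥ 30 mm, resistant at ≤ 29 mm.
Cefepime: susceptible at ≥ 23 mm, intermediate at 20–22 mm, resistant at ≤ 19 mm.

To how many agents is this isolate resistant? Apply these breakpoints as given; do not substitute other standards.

2

Piperacillin-tazobactam: 14 mm is ≤ 16 mm — resistant
Ciprofloxacin (16 mm) in 16–19 mm ⇒ intermediate
Doxycycline 12 mm: ≤ 17 mm ⇒ Resistant
Minocycline 28 mm: ≥ 25 mm → susceptible
Amoxicillin-clavulanate (22 mm) in 22–26 mm — I
Azithromycin (32 mm) ≥ 30 mm — Susceptible
Cefepime 23 mm: ≥ 23 mm → Susceptible
Resistant: 2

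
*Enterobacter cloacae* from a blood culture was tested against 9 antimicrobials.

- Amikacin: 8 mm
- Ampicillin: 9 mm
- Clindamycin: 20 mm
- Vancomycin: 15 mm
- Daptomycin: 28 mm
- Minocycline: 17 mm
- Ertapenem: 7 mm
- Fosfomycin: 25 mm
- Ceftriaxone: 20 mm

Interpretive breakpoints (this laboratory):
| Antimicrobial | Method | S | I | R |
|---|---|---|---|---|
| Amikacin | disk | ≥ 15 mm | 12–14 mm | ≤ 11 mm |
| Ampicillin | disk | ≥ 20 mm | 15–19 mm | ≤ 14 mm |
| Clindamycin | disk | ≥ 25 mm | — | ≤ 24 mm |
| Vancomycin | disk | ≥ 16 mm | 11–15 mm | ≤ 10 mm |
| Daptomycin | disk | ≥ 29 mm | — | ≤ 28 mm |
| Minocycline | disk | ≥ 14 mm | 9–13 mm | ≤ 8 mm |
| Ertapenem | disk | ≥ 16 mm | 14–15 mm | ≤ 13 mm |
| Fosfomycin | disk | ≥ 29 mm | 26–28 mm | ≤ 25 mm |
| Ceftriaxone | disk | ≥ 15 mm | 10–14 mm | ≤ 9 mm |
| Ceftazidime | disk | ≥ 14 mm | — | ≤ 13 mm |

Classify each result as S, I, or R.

R, R, R, I, R, S, R, R, S

Amikacin: 8 mm is ≤ 11 mm — R
Ampicillin (9 mm) ≤ 14 mm ⇒ Resistant
Clindamycin (20 mm) ≤ 24 mm → R
Vancomycin 15 mm: in 11–15 mm — I
Daptomycin: 28 mm is ≤ 28 mm — Resistant
Minocycline 17 mm: ≥ 14 mm — susceptible
Ertapenem 7 mm: ≤ 13 mm ⇒ R
Fosfomycin 25 mm: ≤ 25 mm → R
Ceftriaxone 20 mm: ≥ 15 mm → Susceptible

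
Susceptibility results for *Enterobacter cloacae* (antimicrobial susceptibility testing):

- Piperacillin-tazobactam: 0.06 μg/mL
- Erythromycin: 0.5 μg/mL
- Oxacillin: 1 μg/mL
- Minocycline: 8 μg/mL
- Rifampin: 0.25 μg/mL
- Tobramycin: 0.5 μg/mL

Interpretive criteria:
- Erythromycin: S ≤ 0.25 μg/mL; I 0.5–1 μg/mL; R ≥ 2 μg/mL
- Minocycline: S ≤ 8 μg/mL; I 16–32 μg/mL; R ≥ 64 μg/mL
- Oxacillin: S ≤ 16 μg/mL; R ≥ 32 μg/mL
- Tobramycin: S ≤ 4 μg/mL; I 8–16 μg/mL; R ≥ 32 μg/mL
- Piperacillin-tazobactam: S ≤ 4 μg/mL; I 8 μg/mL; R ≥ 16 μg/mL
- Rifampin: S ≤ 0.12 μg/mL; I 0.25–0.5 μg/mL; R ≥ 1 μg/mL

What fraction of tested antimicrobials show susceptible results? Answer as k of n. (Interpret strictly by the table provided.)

Piperacillin-tazobactam: 0.06 μg/mL is ≤ 4 μg/mL — S
Erythromycin 0.5 μg/mL: in 0.5–1 μg/mL ⇒ I
Oxacillin (1 μg/mL) ≤ 16 μg/mL ⇒ S
Minocycline: 8 μg/mL is ≤ 8 μg/mL → susceptible
Rifampin: 0.25 μg/mL is in 0.25–0.5 μg/mL → Intermediate
Tobramycin (0.5 μg/mL) ≤ 4 μg/mL → Susceptible
Susceptible: 4/6

4 of 6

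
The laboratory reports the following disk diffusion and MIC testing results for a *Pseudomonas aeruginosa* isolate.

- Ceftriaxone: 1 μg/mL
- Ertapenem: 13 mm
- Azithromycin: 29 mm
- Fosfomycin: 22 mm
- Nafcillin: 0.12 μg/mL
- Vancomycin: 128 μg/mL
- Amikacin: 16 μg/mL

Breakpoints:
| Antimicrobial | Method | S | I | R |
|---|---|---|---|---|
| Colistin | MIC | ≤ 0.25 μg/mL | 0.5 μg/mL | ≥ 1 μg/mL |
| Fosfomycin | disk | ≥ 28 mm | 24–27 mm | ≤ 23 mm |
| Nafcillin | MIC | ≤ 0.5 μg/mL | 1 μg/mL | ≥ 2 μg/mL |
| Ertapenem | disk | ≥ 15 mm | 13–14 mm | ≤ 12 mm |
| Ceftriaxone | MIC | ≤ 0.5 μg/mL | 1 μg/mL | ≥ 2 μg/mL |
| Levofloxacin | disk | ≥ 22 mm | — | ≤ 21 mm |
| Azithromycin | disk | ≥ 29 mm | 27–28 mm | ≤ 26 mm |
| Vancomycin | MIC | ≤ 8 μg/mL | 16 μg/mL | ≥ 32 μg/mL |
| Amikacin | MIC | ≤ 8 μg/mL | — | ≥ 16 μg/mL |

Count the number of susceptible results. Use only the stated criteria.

2

Ceftriaxone: 1 μg/mL is = 1 μg/mL — I
Ertapenem: 13 mm is in 13–14 mm → Intermediate
Azithromycin (29 mm) ≥ 29 mm → Susceptible
Fosfomycin (22 mm) ≤ 23 mm — Resistant
Nafcillin: 0.12 μg/mL is ≤ 0.5 μg/mL — S
Vancomycin 128 μg/mL: ≥ 32 μg/mL → R
Amikacin 16 μg/mL: ≥ 16 μg/mL — Resistant
Susceptible: 2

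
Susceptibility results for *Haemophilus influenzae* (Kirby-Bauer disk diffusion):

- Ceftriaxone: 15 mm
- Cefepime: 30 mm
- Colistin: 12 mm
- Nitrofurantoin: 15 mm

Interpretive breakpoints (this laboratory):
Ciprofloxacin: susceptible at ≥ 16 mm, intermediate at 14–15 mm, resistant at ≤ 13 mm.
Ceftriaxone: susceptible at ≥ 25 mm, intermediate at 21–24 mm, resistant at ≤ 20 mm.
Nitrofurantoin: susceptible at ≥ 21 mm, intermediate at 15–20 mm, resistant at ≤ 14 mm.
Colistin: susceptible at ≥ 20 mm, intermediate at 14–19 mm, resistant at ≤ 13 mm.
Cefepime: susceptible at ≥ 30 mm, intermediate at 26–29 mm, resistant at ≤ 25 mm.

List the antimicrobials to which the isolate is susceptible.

cefepime

Ceftriaxone (15 mm) ≤ 20 mm ⇒ Resistant
Cefepime: 30 mm is ≥ 30 mm — susceptible
Colistin: 12 mm is ≤ 13 mm — Resistant
Nitrofurantoin 15 mm: in 15–20 mm ⇒ Intermediate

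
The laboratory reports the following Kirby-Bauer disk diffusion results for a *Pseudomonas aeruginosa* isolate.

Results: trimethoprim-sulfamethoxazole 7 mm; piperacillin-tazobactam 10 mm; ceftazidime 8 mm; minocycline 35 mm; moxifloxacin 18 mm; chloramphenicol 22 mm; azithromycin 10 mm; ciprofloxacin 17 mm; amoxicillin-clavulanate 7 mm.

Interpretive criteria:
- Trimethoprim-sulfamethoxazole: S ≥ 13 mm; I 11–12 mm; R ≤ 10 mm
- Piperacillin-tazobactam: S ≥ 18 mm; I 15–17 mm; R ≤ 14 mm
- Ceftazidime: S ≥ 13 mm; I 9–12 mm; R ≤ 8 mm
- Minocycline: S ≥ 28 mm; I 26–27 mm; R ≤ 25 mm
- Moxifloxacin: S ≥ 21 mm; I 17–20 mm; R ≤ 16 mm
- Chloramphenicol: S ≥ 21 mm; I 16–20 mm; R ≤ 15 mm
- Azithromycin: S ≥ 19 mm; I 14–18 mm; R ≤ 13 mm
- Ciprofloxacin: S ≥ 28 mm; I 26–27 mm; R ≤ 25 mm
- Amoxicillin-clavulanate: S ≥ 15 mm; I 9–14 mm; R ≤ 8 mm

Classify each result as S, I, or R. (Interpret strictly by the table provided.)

Trimethoprim-sulfamethoxazole: 7 mm is ≤ 10 mm → R
Piperacillin-tazobactam (10 mm) ≤ 14 mm — Resistant
Ceftazidime 8 mm: ≤ 8 mm ⇒ Resistant
Minocycline 35 mm: ≥ 28 mm ⇒ Susceptible
Moxifloxacin (18 mm) in 17–20 mm → intermediate
Chloramphenicol 22 mm: ≥ 21 mm — Susceptible
Azithromycin (10 mm) ≤ 13 mm — R
Ciprofloxacin (17 mm) ≤ 25 mm → resistant
Amoxicillin-clavulanate (7 mm) ≤ 8 mm → resistant

R, R, R, S, I, S, R, R, R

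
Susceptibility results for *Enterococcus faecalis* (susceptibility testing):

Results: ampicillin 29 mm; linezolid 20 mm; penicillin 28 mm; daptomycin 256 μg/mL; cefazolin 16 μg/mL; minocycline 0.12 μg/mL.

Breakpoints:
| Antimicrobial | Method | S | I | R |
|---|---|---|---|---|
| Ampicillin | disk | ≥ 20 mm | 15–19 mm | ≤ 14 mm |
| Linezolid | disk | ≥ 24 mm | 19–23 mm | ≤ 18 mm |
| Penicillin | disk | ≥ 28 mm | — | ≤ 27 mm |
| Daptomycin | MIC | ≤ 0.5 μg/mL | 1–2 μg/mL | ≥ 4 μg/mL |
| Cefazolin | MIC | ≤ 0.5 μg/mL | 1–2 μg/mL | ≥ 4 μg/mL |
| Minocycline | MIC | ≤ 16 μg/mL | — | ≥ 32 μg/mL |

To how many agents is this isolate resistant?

2

Ampicillin 29 mm: ≥ 20 mm → S
Linezolid: 20 mm is in 19–23 mm ⇒ Intermediate
Penicillin 28 mm: ≥ 28 mm ⇒ susceptible
Daptomycin 256 μg/mL: ≥ 4 μg/mL → resistant
Cefazolin (16 μg/mL) ≥ 4 μg/mL — Resistant
Minocycline (0.12 μg/mL) ≤ 16 μg/mL → susceptible
Resistant: 2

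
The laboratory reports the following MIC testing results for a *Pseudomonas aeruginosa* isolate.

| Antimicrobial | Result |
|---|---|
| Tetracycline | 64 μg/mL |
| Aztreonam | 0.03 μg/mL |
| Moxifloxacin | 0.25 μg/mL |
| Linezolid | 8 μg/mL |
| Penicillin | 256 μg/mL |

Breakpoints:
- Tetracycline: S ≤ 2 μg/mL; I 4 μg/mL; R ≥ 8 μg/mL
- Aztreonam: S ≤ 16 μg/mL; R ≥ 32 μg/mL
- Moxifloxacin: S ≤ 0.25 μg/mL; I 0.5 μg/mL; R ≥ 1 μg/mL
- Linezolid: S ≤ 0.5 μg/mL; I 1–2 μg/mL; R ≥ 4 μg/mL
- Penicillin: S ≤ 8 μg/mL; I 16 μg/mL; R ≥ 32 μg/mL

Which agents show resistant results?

Tetracycline (64 μg/mL) ≥ 8 μg/mL ⇒ resistant
Aztreonam: 0.03 μg/mL is ≤ 16 μg/mL ⇒ Susceptible
Moxifloxacin: 0.25 μg/mL is ≤ 0.25 μg/mL → susceptible
Linezolid: 8 μg/mL is ≥ 4 μg/mL — Resistant
Penicillin: 256 μg/mL is ≥ 32 μg/mL → R

tetracycline, linezolid, penicillin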